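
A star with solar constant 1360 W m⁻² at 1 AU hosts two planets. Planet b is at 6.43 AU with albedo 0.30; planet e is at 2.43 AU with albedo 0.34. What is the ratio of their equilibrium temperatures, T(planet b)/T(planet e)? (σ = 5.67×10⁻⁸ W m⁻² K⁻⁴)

T_eq = [S₀(1−A)/(4σd²)]^(1/4), so T ∝ (1−A)^(1/4) / √d.
T₁ = [1360×0.70/(4×5.67×10⁻⁸×6.43²)]^(1/4) = 100.38 K.
T₂ = [1360×0.66/(4×5.67×10⁻⁸×2.43²)]^(1/4) = 160.90 K.

T₁/T₂ ≈ 0.624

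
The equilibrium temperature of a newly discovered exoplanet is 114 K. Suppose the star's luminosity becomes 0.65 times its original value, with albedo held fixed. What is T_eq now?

T_eq ∝ L^(1/4) · d^(−1/2).
T′ = 114 × 0.65^(1/4) = 102 K.

T_eq ≈ 102 K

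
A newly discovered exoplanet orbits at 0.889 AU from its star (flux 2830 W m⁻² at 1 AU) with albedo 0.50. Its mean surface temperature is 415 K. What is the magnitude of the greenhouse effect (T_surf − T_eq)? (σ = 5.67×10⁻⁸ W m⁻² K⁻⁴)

ΔT ≈ 116.9 K

S = 2830/0.889² = 3581 W m⁻².
T_eq = [S(1−A)/(4σ)]^(1/4) = [3581×0.50/(4×5.67×10⁻⁸)]^(1/4) = 298.1 K.
ΔT = T_surf − T_eq = 415 − 298.1.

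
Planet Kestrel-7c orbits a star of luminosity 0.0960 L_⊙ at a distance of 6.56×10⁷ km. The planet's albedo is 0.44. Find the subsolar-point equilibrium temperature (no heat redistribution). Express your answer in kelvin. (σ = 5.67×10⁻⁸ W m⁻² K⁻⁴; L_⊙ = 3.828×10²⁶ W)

d = 6.56×10⁷ km = 6.56×10¹⁰ m.
L = 0.0960 × 3.828×10²⁶ = 3.67×10²⁵ W.
Flux: S = L/(4πd²) = 3.67×10²⁵/(4π×(6.56×10¹⁰)²) = 680 W m⁻².
At the subsolar point the surface absorbs S(1−A) and emits σT⁴ per unit area — no factor of 4, since only the local patch is in balance.
T = [680 × 0.56 / 5.67×10⁻⁸]^(1/4) = (6.71×10⁹)^(1/4) = 286 K.

T_ss ≈ 286 K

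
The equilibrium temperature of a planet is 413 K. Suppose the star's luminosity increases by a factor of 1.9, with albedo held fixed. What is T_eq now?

T_eq ∝ L^(1/4) · d^(−1/2).
T′ = 413 × 1.9^(1/4) = 485 K.

T_eq ≈ 485 K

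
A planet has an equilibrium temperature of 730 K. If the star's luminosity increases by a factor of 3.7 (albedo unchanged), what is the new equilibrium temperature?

T_eq ∝ L^(1/4) · d^(−1/2).
T′ = 730 × 3.7^(1/4) = 1010 K.

T_eq ≈ 1010 K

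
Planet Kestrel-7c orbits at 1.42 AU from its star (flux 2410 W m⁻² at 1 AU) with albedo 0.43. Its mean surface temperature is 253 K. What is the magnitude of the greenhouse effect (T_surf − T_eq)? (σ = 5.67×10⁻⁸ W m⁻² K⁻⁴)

S = 2410/1.42² = 1195 W m⁻².
T_eq = [S(1−A)/(4σ)]^(1/4) = [1195×0.57/(4×5.67×10⁻⁸)]^(1/4) = 234.1 K.
ΔT = T_surf − T_eq = 253 − 234.1.

ΔT ≈ 18.9 K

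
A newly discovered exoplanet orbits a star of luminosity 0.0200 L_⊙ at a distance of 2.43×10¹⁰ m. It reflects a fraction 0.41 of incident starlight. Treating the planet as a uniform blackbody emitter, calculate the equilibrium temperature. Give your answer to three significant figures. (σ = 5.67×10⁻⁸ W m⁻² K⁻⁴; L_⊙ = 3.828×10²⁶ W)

L = 0.0200 × 3.828×10²⁶ = 7.66×10²⁴ W.
Flux: S = L/(4πd²) = 7.66×10²⁴/(4π×(2.43×10¹⁰)²) = 1030 W m⁻².
Energy balance: absorbed = emitted ⇒ πR²·S(1−A) = 4πR²·σT_eq⁴, so T_eq⁴ = S(1−A)/(4σ).
T_eq = [1030 × 0.59 / (4 × 5.67×10⁻⁸)]^(1/4) = (2.68×10⁹)^(1/4) = 228 K.

T_eq ≈ 228 K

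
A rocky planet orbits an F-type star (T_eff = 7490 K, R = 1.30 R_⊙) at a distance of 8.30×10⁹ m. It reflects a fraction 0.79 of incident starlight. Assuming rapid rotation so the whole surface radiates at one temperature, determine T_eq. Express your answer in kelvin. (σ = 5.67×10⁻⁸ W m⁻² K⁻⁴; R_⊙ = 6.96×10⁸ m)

T_eq ≈ 1180 K

R_⋆ = 1.30 × 6.96×10⁸ = 9.05×10⁸ m.
L = 4πR_⋆²σT_⋆⁴ = 4π(9.05×10⁸)² × 5.67×10⁻⁸ × (7490)⁴ = 1.84×10²⁷ W.
S = L/(4πd²) = 2.12×10⁶ W m⁻².
Energy balance: absorbed = emitted ⇒ πR²·S(1−A) = 4πR²·σT_eq⁴, so T_eq⁴ = S(1−A)/(4σ).
T_eq = [2.12×10⁶ × 0.21 / (4 × 5.67×10⁻⁸)]^(1/4) = (1.96×10¹²)^(1/4) = 1180 K.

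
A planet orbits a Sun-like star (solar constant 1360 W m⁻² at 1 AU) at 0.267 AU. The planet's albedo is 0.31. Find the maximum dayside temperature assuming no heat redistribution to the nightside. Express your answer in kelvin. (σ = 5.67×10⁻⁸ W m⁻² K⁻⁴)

T_ss ≈ 694 K

Flux at 0.267 AU: S = 1360/0.267² = 1.91×10⁴ W m⁻².
With no redistribution each surface element balances locally: S(1−A) = σT⁴.
T = [1.91×10⁴ × 0.69 / 5.67×10⁻⁸]^(1/4) = (2.32×10¹¹)^(1/4) = 694 K.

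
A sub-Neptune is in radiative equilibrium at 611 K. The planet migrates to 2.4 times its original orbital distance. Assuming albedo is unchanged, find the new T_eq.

T_eq ≈ 394 K

T_eq ∝ L^(1/4) · d^(−1/2).
T′ = 611 / 2.4^(1/2) = 394 K.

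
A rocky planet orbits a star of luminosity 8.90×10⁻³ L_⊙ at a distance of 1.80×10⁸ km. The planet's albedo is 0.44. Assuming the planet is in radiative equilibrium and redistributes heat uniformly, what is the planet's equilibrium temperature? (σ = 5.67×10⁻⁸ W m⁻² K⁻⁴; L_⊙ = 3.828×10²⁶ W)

d = 1.80×10⁸ km = 1.80×10¹¹ m.
L = 8.90×10⁻³ × 3.828×10²⁶ = 3.41×10²⁴ W.
Flux: S = L/(4πd²) = 3.41×10²⁴/(4π×(1.80×10¹¹)²) = 8.37 W m⁻².
Energy balance: absorbed = emitted ⇒ πR²·S(1−A) = 4πR²·σT_eq⁴, so T_eq⁴ = S(1−A)/(4σ).
T_eq = [8.37 × 0.56 / (4 × 5.67×10⁻⁸)]^(1/4) = (2.07×10⁷)^(1/4) = 67.4 K.

T_eq ≈ 67.4 K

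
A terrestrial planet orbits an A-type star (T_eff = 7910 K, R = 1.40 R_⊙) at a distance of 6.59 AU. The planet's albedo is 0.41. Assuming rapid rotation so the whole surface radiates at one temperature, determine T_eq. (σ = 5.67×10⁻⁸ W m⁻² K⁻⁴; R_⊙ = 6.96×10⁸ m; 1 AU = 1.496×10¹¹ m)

R_⋆ = 1.40 × 6.96×10⁸ = 9.74×10⁸ m.
d = 6.59 AU = 9.86×10¹¹ m.
L = 4πR_⋆²σT_⋆⁴ = 4π(9.74×10⁸)² × 5.67×10⁻⁸ × (7910)⁴ = 2.65×10²⁷ W.
S = L/(4πd²) = 217 W m⁻².
Energy balance: absorbed = emitted ⇒ πR²·S(1−A) = 4πR²·σT_eq⁴, so T_eq⁴ = S(1−A)/(4σ).
T_eq = [217 × 0.59 / (4 × 5.67×10⁻⁸)]^(1/4) = (5.64×10⁸)^(1/4) = 154 K.

T_eq ≈ 154 K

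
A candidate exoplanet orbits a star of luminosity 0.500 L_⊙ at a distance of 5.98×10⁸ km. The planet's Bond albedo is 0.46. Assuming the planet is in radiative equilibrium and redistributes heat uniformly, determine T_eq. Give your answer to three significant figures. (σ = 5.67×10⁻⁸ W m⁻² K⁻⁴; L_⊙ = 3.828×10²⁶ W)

T_eq ≈ 100 K

d = 5.98×10⁸ km = 5.98×10¹¹ m.
L = 0.500 × 3.828×10²⁶ = 1.91×10²⁶ W.
Flux: S = L/(4πd²) = 1.91×10²⁶/(4π×(5.98×10¹¹)²) = 42.6 W m⁻².
Energy balance: absorbed = emitted ⇒ πR²·S(1−A) = 4πR²·σT_eq⁴, so T_eq⁴ = S(1−A)/(4σ).
T_eq = [42.6 × 0.54 / (4 × 5.67×10⁻⁸)]^(1/4) = (1.01×10⁸)^(1/4) = 100 K.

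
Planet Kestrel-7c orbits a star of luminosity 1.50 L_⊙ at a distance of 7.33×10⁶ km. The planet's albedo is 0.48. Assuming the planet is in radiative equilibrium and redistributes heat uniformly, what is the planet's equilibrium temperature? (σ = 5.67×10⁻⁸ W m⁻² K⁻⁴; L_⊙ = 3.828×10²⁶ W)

T_eq ≈ 1180 K

d = 7.33×10⁶ km = 7.33×10⁹ m.
L = 1.50 × 3.828×10²⁶ = 5.74×10²⁶ W.
Flux: S = L/(4πd²) = 5.74×10²⁶/(4π×(7.33×10⁹)²) = 8.50×10⁵ W m⁻².
Energy balance: absorbed = emitted ⇒ πR²·S(1−A) = 4πR²·σT_eq⁴, so T_eq⁴ = S(1−A)/(4σ).
T_eq = [8.50×10⁵ × 0.52 / (4 × 5.67×10⁻⁸)]^(1/4) = (1.95×10¹²)^(1/4) = 1180 K.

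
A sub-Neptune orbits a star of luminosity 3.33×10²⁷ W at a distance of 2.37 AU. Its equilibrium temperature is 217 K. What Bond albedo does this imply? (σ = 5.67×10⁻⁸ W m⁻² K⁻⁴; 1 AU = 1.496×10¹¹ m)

d = 2.37 AU = 3.55×10¹¹ m.
Flux: S = L/(4πd²) = 3.33×10²⁷/(4π×(3.55×10¹¹)²) = 2110 W m⁻².
From T_eq⁴ = S(1−A)/(4σ): 1−A = 4σT_eq⁴/S.
1−A = 4 × 5.67×10⁻⁸ × (217)⁴ / 2110 = 0.239.

A ≈ 0.76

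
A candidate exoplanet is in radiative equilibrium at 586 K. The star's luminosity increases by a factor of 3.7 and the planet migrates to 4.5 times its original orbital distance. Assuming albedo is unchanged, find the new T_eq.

T_eq ∝ L^(1/4) · d^(−1/2).
T′ = 586 × 3.7^(1/4) / 4.5^(1/2) = 383 K.

T_eq ≈ 383 K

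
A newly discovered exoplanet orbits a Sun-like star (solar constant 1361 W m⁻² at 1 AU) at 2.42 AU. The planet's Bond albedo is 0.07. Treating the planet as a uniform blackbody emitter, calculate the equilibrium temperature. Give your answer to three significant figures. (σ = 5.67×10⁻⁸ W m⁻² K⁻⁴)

T_eq ≈ 176 K

Flux at 2.42 AU: S = 1361/2.42² = 232 W m⁻².
Energy balance: absorbed = emitted ⇒ πR²·S(1−A) = 4πR²·σT_eq⁴, so T_eq⁴ = S(1−A)/(4σ).
T_eq = [232 × 0.93 / (4 × 5.67×10⁻⁸)]^(1/4) = (9.53×10⁸)^(1/4) = 176 K.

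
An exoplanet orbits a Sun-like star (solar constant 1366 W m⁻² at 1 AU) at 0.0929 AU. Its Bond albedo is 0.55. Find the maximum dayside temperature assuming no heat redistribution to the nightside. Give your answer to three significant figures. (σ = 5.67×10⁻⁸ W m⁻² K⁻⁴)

Flux at 0.0929 AU: S = 1366/0.0929² = 1.58×10⁵ W m⁻².
With no redistribution each surface element balances locally: S(1−A) = σT⁴.
T = [1.58×10⁵ × 0.45 / 5.67×10⁻⁸]^(1/4) = (1.26×10¹²)^(1/4) = 1060 K.

T_ss ≈ 1060 K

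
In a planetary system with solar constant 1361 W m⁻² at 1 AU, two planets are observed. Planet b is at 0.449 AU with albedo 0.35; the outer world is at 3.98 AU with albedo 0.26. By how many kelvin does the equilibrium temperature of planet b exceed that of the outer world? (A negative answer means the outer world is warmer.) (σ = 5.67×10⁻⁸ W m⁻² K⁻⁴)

T_eq = [S₀(1−A)/(4σd²)]^(1/4), so T ∝ (1−A)^(1/4) / √d.
T₁ = [1361×0.65/(4×5.67×10⁻⁸×0.449²)]^(1/4) = 372.96 K.
T₂ = [1361×0.74/(4×5.67×10⁻⁸×3.98²)]^(1/4) = 129.40 K.

ΔT ≈ 243.6 K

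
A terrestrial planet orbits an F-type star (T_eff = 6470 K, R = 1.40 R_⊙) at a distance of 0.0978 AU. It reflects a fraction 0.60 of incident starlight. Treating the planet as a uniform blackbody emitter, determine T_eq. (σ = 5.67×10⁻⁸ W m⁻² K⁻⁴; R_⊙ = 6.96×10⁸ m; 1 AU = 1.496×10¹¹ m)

R_⋆ = 1.40 × 6.96×10⁸ = 9.74×10⁸ m.
d = 0.0978 AU = 1.46×10¹⁰ m.
L = 4πR_⋆²σT_⋆⁴ = 4π(9.74×10⁸)² × 5.67×10⁻⁸ × (6470)⁴ = 1.19×10²⁷ W.
S = L/(4πd²) = 4.41×10⁵ W m⁻².
Energy balance: absorbed = emitted ⇒ πR²·S(1−A) = 4πR²·σT_eq⁴, so T_eq⁴ = S(1−A)/(4σ).
T_eq = [4.41×10⁵ × 0.40 / (4 × 5.67×10⁻⁸)]^(1/4) = (7.77×10¹¹)^(1/4) = 939 K.

T_eq ≈ 939 K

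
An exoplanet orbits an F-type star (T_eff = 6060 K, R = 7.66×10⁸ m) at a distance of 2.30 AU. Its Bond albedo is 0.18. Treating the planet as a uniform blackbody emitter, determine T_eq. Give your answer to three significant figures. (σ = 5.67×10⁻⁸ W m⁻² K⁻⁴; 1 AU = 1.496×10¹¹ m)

d = 2.30 AU = 3.44×10¹¹ m.
L = 4πR_⋆²σT_⋆⁴ = 4π(7.66×10⁸)² × 5.67×10⁻⁸ × (6060)⁴ = 5.64×10²⁶ W.
S = L/(4πd²) = 379 W m⁻².
Energy balance: absorbed = emitted ⇒ πR²·S(1−A) = 4πR²·σT_eq⁴, so T_eq⁴ = S(1−A)/(4σ).
T_eq = [379 × 0.82 / (4 × 5.67×10⁻⁸)]^(1/4) = (1.37×10⁹)^(1/4) = 192 K.

T_eq ≈ 192 K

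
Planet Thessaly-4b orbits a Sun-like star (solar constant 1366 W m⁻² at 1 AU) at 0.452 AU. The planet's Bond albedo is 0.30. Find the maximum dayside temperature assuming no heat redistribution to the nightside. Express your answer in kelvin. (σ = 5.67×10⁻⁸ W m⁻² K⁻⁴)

Flux at 0.452 AU: S = 1366/0.452² = 6690 W m⁻².
With no redistribution each surface element balances locally: S(1−A) = σT⁴.
T = [6690 × 0.70 / 5.67×10⁻⁸]^(1/4) = (8.25×10¹⁰)^(1/4) = 536 K.

T_ss ≈ 536 K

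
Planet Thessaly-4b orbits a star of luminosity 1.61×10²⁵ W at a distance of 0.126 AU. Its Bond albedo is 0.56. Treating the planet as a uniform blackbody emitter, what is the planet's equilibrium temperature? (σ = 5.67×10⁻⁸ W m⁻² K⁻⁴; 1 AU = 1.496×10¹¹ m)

T_eq ≈ 289 K

d = 0.126 AU = 1.88×10¹⁰ m.
Flux: S = L/(4πd²) = 1.61×10²⁵/(4π×(1.88×10¹⁰)²) = 3610 W m⁻².
Energy balance: absorbed = emitted ⇒ πR²·S(1−A) = 4πR²·σT_eq⁴, so T_eq⁴ = S(1−A)/(4σ).
T_eq = [3610 × 0.44 / (4 × 5.67×10⁻⁸)]^(1/4) = (7.00×10⁹)^(1/4) = 289 K.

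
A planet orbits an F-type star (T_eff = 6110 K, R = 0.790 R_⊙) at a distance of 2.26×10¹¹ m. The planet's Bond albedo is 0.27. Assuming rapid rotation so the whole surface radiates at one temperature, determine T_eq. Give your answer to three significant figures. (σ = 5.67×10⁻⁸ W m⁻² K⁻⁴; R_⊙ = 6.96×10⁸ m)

T_eq ≈ 197 K

R_⋆ = 0.790 × 6.96×10⁸ = 5.50×10⁸ m.
L = 4πR_⋆²σT_⋆⁴ = 4π(5.50×10⁸)² × 5.67×10⁻⁸ × (6110)⁴ = 3.00×10²⁶ W.
S = L/(4πd²) = 468 W m⁻².
Energy balance: absorbed = emitted ⇒ πR²·S(1−A) = 4πR²·σT_eq⁴, so T_eq⁴ = S(1−A)/(4σ).
T_eq = [468 × 0.73 / (4 × 5.67×10⁻⁸)]^(1/4) = (1.51×10⁹)^(1/4) = 197 K.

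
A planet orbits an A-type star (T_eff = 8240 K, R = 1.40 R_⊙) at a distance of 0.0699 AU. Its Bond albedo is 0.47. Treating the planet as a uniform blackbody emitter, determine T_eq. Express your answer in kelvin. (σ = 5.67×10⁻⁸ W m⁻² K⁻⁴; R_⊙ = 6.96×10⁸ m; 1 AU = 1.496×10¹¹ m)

R_⋆ = 1.40 × 6.96×10⁸ = 9.74×10⁸ m.
d = 0.0699 AU = 1.05×10¹⁰ m.
L = 4πR_⋆²σT_⋆⁴ = 4π(9.74×10⁸)² × 5.67×10⁻⁸ × (8240)⁴ = 3.12×10²⁷ W.
S = L/(4πd²) = 2.27×10⁶ W m⁻².
Energy balance: absorbed = emitted ⇒ πR²·S(1−A) = 4πR²·σT_eq⁴, so T_eq⁴ = S(1−A)/(4σ).
T_eq = [2.27×10⁶ × 0.53 / (4 × 5.67×10⁻⁸)]^(1/4) = (5.30×10¹²)^(1/4) = 1520 K.

T_eq ≈ 1520 K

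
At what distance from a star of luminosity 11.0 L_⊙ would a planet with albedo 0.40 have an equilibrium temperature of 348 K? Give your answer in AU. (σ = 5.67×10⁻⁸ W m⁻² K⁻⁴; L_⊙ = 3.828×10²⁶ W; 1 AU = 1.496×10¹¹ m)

d ≈ 1.64 AU

L = 11.0 × 3.828×10²⁶ = 4.21×10²⁷ W.
From T_eq⁴ = L(1−A)/(16πσd²): d = √[L(1−A)/(16πσT_eq⁴)].
d = √[4.21×10²⁷ × 0.60 / (16π × 5.67×10⁻⁸ × (348)⁴)] = 2.46×10¹¹ m = 1.64 AU.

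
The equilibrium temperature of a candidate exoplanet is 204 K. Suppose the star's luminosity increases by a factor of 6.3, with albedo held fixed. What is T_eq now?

T_eq ≈ 323 K

T_eq ∝ L^(1/4) · d^(−1/2).
T′ = 204 × 6.3^(1/4) = 323 K.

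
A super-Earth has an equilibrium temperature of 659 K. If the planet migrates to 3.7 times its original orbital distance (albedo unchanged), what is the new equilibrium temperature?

T_eq ≈ 343 K

T_eq ∝ L^(1/4) · d^(−1/2).
T′ = 659 / 3.7^(1/2) = 343 K.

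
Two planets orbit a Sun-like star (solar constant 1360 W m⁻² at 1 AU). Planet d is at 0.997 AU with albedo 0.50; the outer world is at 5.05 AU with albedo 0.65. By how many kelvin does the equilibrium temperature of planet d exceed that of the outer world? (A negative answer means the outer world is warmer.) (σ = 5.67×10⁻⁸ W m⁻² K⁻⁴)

ΔT ≈ 139.1 K

T_eq = [S₀(1−A)/(4σd²)]^(1/4), so T ∝ (1−A)^(1/4) / √d.
T₁ = [1360×0.50/(4×5.67×10⁻⁸×0.997²)]^(1/4) = 234.35 K.
T₂ = [1360×0.35/(4×5.67×10⁻⁸×5.05²)]^(1/4) = 95.25 K.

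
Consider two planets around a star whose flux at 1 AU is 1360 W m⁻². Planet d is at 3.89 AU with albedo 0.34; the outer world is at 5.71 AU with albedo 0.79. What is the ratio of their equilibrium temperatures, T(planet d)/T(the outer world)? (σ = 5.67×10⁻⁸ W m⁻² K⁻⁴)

T₁/T₂ ≈ 1.613

T_eq = [S₀(1−A)/(4σd²)]^(1/4), so T ∝ (1−A)^(1/4) / √d.
T₁ = [1360×0.66/(4×5.67×10⁻⁸×3.89²)]^(1/4) = 127.17 K.
T₂ = [1360×0.21/(4×5.67×10⁻⁸×5.71²)]^(1/4) = 78.83 K.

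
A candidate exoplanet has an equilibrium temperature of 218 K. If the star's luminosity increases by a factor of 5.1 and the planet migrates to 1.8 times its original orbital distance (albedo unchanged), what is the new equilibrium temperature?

T_eq ≈ 244 K

T_eq ∝ L^(1/4) · d^(−1/2).
T′ = 218 × 5.1^(1/4) / 1.8^(1/2) = 244 K.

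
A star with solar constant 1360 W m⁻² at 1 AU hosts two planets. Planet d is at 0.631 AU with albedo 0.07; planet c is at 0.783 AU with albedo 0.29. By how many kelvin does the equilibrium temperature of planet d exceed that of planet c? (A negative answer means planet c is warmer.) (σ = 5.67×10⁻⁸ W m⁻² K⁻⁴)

ΔT ≈ 55.3 K

T_eq = [S₀(1−A)/(4σd²)]^(1/4), so T ∝ (1−A)^(1/4) / √d.
T₁ = [1360×0.93/(4×5.67×10⁻⁸×0.631²)]^(1/4) = 344.02 K.
T₂ = [1360×0.71/(4×5.67×10⁻⁸×0.783²)]^(1/4) = 288.67 K.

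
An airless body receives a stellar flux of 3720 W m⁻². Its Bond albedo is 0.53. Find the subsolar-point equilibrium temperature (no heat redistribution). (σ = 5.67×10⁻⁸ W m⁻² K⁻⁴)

T_ss ≈ 419 K

At the subsolar point the surface absorbs S(1−A) and emits σT⁴ per unit area — no factor of 4, since only the local patch is in balance.
T = [3720 × 0.47 / 5.67×10⁻⁸]^(1/4) = (3.08×10¹⁰)^(1/4) = 419 K.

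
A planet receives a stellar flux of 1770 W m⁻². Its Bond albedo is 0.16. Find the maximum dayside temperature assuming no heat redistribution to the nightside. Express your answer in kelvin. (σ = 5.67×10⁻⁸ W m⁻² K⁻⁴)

With no redistribution each surface element balances locally: S(1−A) = σT⁴.
T = [1770 × 0.84 / 5.67×10⁻⁸]^(1/4) = (2.62×10¹⁰)^(1/4) = 402 K.

T_ss ≈ 402 K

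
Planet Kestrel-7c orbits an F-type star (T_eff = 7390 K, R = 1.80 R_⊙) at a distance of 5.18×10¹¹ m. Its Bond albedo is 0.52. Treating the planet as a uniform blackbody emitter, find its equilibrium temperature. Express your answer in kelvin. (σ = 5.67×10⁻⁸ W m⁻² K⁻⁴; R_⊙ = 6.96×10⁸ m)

R_⋆ = 1.80 × 6.96×10⁸ = 1.25×10⁹ m.
L = 4πR_⋆²σT_⋆⁴ = 4π(1.25×10⁹)² × 5.67×10⁻⁸ × (7390)⁴ = 3.34×10²⁷ W.
S = L/(4πd²) = 989 W m⁻².
Energy balance: absorbed = emitted ⇒ πR²·S(1−A) = 4πR²·σT_eq⁴, so T_eq⁴ = S(1−A)/(4σ).
T_eq = [989 × 0.48 / (4 × 5.67×10⁻⁸)]^(1/4) = (2.09×10⁹)^(1/4) = 214 K.

T_eq ≈ 214 K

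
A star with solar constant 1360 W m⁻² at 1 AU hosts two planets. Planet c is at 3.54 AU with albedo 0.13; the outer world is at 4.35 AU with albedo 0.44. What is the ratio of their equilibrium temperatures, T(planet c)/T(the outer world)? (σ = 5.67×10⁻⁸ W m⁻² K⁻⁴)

T₁/T₂ ≈ 1.238

T_eq = [S₀(1−A)/(4σd²)]^(1/4), so T ∝ (1−A)^(1/4) / √d.
T₁ = [1360×0.87/(4×5.67×10⁻⁸×3.54²)]^(1/4) = 142.84 K.
T₂ = [1360×0.56/(4×5.67×10⁻⁸×4.35²)]^(1/4) = 115.42 K.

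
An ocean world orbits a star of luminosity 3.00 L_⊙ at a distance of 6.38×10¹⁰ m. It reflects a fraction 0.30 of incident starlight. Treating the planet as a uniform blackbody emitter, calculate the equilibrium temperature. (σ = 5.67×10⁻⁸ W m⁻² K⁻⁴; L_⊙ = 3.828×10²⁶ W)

L = 3.00 × 3.828×10²⁶ = 1.15×10²⁷ W.
Flux: S = L/(4πd²) = 1.15×10²⁷/(4π×(6.38×10¹⁰)²) = 2.25×10⁴ W m⁻².
Energy balance: absorbed = emitted ⇒ πR²·S(1−A) = 4πR²·σT_eq⁴, so T_eq⁴ = S(1−A)/(4σ).
T_eq = [2.25×10⁴ × 0.70 / (4 × 5.67×10⁻⁸)]^(1/4) = (6.93×10¹⁰)^(1/4) = 513 K.

T_eq ≈ 513 K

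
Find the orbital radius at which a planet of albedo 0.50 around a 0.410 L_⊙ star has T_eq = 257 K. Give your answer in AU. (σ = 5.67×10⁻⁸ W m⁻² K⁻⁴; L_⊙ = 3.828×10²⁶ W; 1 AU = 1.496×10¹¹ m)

d ≈ 0.531 AU

L = 0.410 × 3.828×10²⁶ = 1.57×10²⁶ W.
From T_eq⁴ = L(1−A)/(16πσd²): d = √[L(1−A)/(16πσT_eq⁴)].
d = √[1.57×10²⁶ × 0.50 / (16π × 5.67×10⁻⁸ × (257)⁴)] = 7.94×10¹⁰ m = 0.531 AU.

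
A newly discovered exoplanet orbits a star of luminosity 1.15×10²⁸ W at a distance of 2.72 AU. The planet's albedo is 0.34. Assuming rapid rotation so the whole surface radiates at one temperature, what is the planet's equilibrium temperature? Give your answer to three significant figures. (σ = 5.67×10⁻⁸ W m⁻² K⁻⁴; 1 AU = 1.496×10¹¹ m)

T_eq ≈ 356 K

d = 2.72 AU = 4.07×10¹¹ m.
Flux: S = L/(4πd²) = 1.15×10²⁸/(4π×(4.07×10¹¹)²) = 5530 W m⁻².
Energy balance: absorbed = emitted ⇒ πR²·S(1−A) = 4πR²·σT_eq⁴, so T_eq⁴ = S(1−A)/(4σ).
T_eq = [5530 × 0.66 / (4 × 5.67×10⁻⁸)]^(1/4) = (1.61×10¹⁰)^(1/4) = 356 K.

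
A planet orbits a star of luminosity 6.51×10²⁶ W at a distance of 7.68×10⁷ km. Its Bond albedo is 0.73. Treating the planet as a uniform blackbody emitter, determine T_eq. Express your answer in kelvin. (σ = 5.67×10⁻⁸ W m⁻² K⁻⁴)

d = 7.68×10⁷ km = 7.68×10¹⁰ m.
Flux: S = L/(4πd²) = 6.51×10²⁶/(4π×(7.68×10¹⁰)²) = 8780 W m⁻².
Energy balance: absorbed = emitted ⇒ πR²·S(1−A) = 4πR²·σT_eq⁴, so T_eq⁴ = S(1−A)/(4σ).
T_eq = [8780 × 0.27 / (4 × 5.67×10⁻⁸)]^(1/4) = (1.05×10¹⁰)^(1/4) = 320 K.

T_eq ≈ 320 K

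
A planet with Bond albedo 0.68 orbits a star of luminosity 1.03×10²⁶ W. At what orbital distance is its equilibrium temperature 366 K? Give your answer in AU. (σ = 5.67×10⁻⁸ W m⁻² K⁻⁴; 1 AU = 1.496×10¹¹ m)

d ≈ 0.170 AU

From T_eq⁴ = L(1−A)/(16πσd²): d = √[L(1−A)/(16πσT_eq⁴)].
d = √[1.03×10²⁶ × 0.32 / (16π × 5.67×10⁻⁸ × (366)⁴)] = 2.54×10¹⁰ m = 0.170 AU.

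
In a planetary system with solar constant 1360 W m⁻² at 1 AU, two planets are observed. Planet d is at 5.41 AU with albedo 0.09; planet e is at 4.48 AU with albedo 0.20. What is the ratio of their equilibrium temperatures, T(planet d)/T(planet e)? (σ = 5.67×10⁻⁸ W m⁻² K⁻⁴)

T₁/T₂ ≈ 0.940

T_eq = [S₀(1−A)/(4σd²)]^(1/4), so T ∝ (1−A)^(1/4) / √d.
T₁ = [1360×0.91/(4×5.67×10⁻⁸×5.41²)]^(1/4) = 116.85 K.
T₂ = [1360×0.80/(4×5.67×10⁻⁸×4.48²)]^(1/4) = 124.34 K.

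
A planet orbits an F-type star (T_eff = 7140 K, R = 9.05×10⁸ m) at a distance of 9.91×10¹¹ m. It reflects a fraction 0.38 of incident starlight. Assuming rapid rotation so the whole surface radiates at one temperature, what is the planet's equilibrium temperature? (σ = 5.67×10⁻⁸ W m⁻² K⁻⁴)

T_eq ≈ 135 K

L = 4πR_⋆²σT_⋆⁴ = 4π(9.05×10⁸)² × 5.67×10⁻⁸ × (7140)⁴ = 1.52×10²⁷ W.
S = L/(4πd²) = 123 W m⁻².
Energy balance: absorbed = emitted ⇒ πR²·S(1−A) = 4πR²·σT_eq⁴, so T_eq⁴ = S(1−A)/(4σ).
T_eq = [123 × 0.62 / (4 × 5.67×10⁻⁸)]^(1/4) = (3.36×10⁸)^(1/4) = 135 K.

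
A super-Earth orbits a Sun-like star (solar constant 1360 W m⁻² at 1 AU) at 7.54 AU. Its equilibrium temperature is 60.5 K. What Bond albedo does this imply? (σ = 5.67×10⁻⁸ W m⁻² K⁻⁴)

Flux at 7.54 AU: S = 1360/7.54² = 23.9 W m⁻².
From T_eq⁴ = S(1−A)/(4σ): 1−A = 4σT_eq⁴/S.
1−A = 4 × 5.67×10⁻⁸ × (60.5)⁴ / 23.9 = 0.127.

A ≈ 0.87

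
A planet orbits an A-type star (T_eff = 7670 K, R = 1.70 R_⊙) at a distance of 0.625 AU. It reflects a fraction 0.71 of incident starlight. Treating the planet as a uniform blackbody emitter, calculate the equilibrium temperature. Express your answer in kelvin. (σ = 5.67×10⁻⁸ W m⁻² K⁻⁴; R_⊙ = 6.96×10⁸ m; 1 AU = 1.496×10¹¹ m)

R_⋆ = 1.70 × 6.96×10⁸ = 1.18×10⁹ m.
d = 0.625 AU = 9.35×10¹⁰ m.
L = 4πR_⋆²σT_⋆⁴ = 4π(1.18×10⁹)² × 5.67×10⁻⁸ × (7670)⁴ = 3.45×10²⁷ W.
S = L/(4πd²) = 3.14×10⁴ W m⁻².
Energy balance: absorbed = emitted ⇒ πR²·S(1−A) = 4πR²·σT_eq⁴, so T_eq⁴ = S(1−A)/(4σ).
T_eq = [3.14×10⁴ × 0.29 / (4 × 5.67×10⁻⁸)]^(1/4) = (4.02×10¹⁰)^(1/4) = 448 K.

T_eq ≈ 448 K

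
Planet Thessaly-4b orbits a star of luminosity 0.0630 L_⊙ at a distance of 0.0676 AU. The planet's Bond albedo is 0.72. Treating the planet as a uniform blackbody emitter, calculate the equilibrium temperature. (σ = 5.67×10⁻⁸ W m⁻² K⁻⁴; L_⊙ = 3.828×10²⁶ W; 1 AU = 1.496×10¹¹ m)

d = 0.0676 AU = 1.01×10¹⁰ m.
L = 0.0630 × 3.828×10²⁶ = 2.41×10²⁵ W.
Flux: S = L/(4πd²) = 2.41×10²⁵/(4π×(1.01×10¹⁰)²) = 1.88×10⁴ W m⁻².
Energy balance: absorbed = emitted ⇒ πR²·S(1−A) = 4πR²·σT_eq⁴, so T_eq⁴ = S(1−A)/(4σ).
T_eq = [1.88×10⁴ × 0.28 / (4 × 5.67×10⁻⁸)]^(1/4) = (2.32×10¹⁰)^(1/4) = 390 K.

T_eq ≈ 390 K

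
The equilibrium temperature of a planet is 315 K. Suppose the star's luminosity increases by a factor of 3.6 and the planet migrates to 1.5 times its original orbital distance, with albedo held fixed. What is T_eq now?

T_eq ≈ 354 K

T_eq ∝ L^(1/4) · d^(−1/2).
T′ = 315 × 3.6^(1/4) / 1.5^(1/2) = 354 K.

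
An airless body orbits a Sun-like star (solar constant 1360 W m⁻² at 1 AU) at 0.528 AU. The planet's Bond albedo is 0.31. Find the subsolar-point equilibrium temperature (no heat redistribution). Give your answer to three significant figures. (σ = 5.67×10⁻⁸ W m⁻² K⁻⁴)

Flux at 0.528 AU: S = 1360/0.528² = 4880 W m⁻².
At the subsolar point the surface absorbs S(1−A) and emits σT⁴ per unit area — no factor of 4, since only the local patch is in balance.
T = [4880 × 0.69 / 5.67×10⁻⁸]^(1/4) = (5.94×10¹⁰)^(1/4) = 494 K.

T_ss ≈ 494 K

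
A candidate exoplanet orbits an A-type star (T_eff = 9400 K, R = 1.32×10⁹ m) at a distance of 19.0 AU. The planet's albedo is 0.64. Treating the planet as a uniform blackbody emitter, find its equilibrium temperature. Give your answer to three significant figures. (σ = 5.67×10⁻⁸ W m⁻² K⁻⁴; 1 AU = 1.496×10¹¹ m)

T_eq ≈ 111 K

d = 19.0 AU = 2.84×10¹² m.
L = 4πR_⋆²σT_⋆⁴ = 4π(1.32×10⁹)² × 5.67×10⁻⁸ × (9400)⁴ = 9.69×10²⁷ W.
S = L/(4πd²) = 95.5 W m⁻².
Energy balance: absorbed = emitted ⇒ πR²·S(1−A) = 4πR²·σT_eq⁴, so T_eq⁴ = S(1−A)/(4σ).
T_eq = [95.5 × 0.36 / (4 × 5.67×10⁻⁸)]^(1/4) = (1.52×10⁸)^(1/4) = 111 K.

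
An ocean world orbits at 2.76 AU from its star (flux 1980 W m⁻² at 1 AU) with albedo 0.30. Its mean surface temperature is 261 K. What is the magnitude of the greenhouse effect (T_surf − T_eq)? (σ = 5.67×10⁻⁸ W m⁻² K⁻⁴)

ΔT ≈ 92.7 K

S = 1980/2.76² = 259.9 W m⁻².
T_eq = [S(1−A)/(4σ)]^(1/4) = [259.9×0.70/(4×5.67×10⁻⁸)]^(1/4) = 168.3 K.
ΔT = T_surf − T_eq = 261 − 168.3.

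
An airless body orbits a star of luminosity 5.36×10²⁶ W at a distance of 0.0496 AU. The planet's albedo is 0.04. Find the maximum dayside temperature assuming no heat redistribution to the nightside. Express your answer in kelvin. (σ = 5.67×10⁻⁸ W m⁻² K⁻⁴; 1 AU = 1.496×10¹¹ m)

T_ss ≈ 1900 K

d = 0.0496 AU = 7.42×10⁹ m.
Flux: S = L/(4πd²) = 5.36×10²⁶/(4π×(7.42×10⁹)²) = 7.75×10⁵ W m⁻².
With no redistribution each surface element balances locally: S(1−A) = σT⁴.
T = [7.75×10⁵ × 0.96 / 5.67×10⁻⁸]^(1/4) = (1.31×10¹³)^(1/4) = 1900 K.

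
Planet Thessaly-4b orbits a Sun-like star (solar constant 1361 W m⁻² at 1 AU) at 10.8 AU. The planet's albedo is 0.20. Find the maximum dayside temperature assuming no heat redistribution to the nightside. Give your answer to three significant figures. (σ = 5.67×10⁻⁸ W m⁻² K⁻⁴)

T_ss ≈ 113 K

Flux at 10.8 AU: S = 1361/10.8² = 11.7 W m⁻².
With no redistribution each surface element balances locally: S(1−A) = σT⁴.
T = [11.7 × 0.80 / 5.67×10⁻⁸]^(1/4) = (1.65×10⁸)^(1/4) = 113 K.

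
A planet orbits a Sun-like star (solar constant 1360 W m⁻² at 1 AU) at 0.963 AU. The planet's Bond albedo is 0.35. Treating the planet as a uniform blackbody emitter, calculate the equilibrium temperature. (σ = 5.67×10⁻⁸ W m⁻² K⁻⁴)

Flux at 0.963 AU: S = 1360/0.963² = 1470 W m⁻².
Energy balance: absorbed = emitted ⇒ πR²·S(1−A) = 4πR²·σT_eq⁴, so T_eq⁴ = S(1−A)/(4σ).
T_eq = [1470 × 0.65 / (4 × 5.67×10⁻⁸)]^(1/4) = (4.20×10⁹)^(1/4) = 255 K.

T_eq ≈ 255 K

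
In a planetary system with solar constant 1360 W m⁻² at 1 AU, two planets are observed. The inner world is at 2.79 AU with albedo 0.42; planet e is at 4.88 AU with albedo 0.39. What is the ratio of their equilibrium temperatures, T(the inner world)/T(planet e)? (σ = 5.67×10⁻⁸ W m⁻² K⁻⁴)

T₁/T₂ ≈ 1.306

T_eq = [S₀(1−A)/(4σd²)]^(1/4), so T ∝ (1−A)^(1/4) / √d.
T₁ = [1360×0.58/(4×5.67×10⁻⁸×2.79²)]^(1/4) = 145.39 K.
T₂ = [1360×0.61/(4×5.67×10⁻⁸×4.88²)]^(1/4) = 111.33 K.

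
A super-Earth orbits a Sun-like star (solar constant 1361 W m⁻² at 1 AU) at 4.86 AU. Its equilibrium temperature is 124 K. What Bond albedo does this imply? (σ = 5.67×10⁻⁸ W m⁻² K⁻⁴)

A ≈ 0.07

Flux at 4.86 AU: S = 1361/4.86² = 57.6 W m⁻².
From T_eq⁴ = S(1−A)/(4σ): 1−A = 4σT_eq⁴/S.
1−A = 4 × 5.67×10⁻⁸ × (124)⁴ / 57.6 = 0.931.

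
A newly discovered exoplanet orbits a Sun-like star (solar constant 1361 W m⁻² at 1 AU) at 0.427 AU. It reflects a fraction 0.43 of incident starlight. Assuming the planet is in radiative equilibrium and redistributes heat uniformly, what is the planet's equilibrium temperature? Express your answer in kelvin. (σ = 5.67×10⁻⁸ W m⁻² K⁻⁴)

T_eq ≈ 370 K

Flux at 0.427 AU: S = 1361/0.427² = 7460 W m⁻².
Energy balance: absorbed = emitted ⇒ πR²·S(1−A) = 4πR²·σT_eq⁴, so T_eq⁴ = S(1−A)/(4σ).
T_eq = [7460 × 0.57 / (4 × 5.67×10⁻⁸)]^(1/4) = (1.88×10¹⁰)^(1/4) = 370 K.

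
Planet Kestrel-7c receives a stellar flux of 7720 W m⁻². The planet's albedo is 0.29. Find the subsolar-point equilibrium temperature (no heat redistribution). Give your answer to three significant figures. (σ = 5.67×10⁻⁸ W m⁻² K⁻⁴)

T_ss ≈ 558 K

At the subsolar point the surface absorbs S(1−A) and emits σT⁴ per unit area — no factor of 4, since only the local patch is in balance.
T = [7720 × 0.71 / 5.67×10⁻⁸]^(1/4) = (9.67×10¹⁰)^(1/4) = 558 K.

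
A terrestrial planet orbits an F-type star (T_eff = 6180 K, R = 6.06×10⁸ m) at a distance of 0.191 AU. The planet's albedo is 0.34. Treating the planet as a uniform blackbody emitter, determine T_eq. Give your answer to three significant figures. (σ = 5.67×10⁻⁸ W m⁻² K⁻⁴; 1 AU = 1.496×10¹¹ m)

T_eq ≈ 574 K

d = 0.191 AU = 2.86×10¹⁰ m.
L = 4πR_⋆²σT_⋆⁴ = 4π(6.06×10⁸)² × 5.67×10⁻⁸ × (6180)⁴ = 3.82×10²⁶ W.
S = L/(4πd²) = 3.72×10⁴ W m⁻².
Energy balance: absorbed = emitted ⇒ πR²·S(1−A) = 4πR²·σT_eq⁴, so T_eq⁴ = S(1−A)/(4σ).
T_eq = [3.72×10⁴ × 0.66 / (4 × 5.67×10⁻⁸)]^(1/4) = (1.08×10¹¹)^(1/4) = 574 K.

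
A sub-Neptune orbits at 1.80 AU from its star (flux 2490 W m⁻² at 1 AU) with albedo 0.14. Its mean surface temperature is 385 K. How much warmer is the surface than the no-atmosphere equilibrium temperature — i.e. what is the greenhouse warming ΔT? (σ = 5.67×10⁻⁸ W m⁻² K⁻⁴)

ΔT ≈ 152.7 K

S = 2490/1.80² = 768.5 W m⁻².
T_eq = [S(1−A)/(4σ)]^(1/4) = [768.5×0.86/(4×5.67×10⁻⁸)]^(1/4) = 232.3 K.
ΔT = T_surf − T_eq = 385 − 232.3.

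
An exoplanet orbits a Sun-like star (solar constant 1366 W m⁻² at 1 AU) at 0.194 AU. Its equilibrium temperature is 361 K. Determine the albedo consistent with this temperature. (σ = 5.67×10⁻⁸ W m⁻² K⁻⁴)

Flux at 0.194 AU: S = 1366/0.194² = 3.63×10⁴ W m⁻².
From T_eq⁴ = S(1−A)/(4σ): 1−A = 4σT_eq⁴/S.
1−A = 4 × 5.67×10⁻⁸ × (361)⁴ / 3.63×10⁴ = 0.106.

A ≈ 0.89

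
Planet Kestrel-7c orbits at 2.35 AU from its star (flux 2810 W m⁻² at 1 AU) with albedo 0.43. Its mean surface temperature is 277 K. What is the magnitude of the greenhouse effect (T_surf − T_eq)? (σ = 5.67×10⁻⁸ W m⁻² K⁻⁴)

ΔT ≈ 87.9 K

S = 2810/2.35² = 508.8 W m⁻².
T_eq = [S(1−A)/(4σ)]^(1/4) = [508.8×0.57/(4×5.67×10⁻⁸)]^(1/4) = 189.1 K.
ΔT = T_surf − T_eq = 277 − 189.1.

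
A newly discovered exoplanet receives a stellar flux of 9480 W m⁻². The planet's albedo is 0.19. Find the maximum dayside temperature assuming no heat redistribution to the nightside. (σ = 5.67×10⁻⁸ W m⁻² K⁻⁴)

T_ss ≈ 607 K

With no redistribution each surface element balances locally: S(1−A) = σT⁴.
T = [9480 × 0.81 / 5.67×10⁻⁸]^(1/4) = (1.35×10¹¹)^(1/4) = 607 K.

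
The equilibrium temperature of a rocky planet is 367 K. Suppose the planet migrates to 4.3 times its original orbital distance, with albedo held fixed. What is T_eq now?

T_eq ≈ 177 K

T_eq ∝ L^(1/4) · d^(−1/2).
T′ = 367 / 4.3^(1/2) = 177 K.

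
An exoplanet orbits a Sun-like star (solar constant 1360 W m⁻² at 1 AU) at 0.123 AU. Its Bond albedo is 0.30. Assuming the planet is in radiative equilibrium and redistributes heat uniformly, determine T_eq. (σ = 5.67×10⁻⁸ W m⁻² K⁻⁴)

T_eq ≈ 726 K

Flux at 0.123 AU: S = 1360/0.123² = 8.99×10⁴ W m⁻².
Energy balance: absorbed = emitted ⇒ πR²·S(1−A) = 4πR²·σT_eq⁴, so T_eq⁴ = S(1−A)/(4σ).
T_eq = [8.99×10⁴ × 0.70 / (4 × 5.67×10⁻⁸)]^(1/4) = (2.77×10¹¹)^(1/4) = 726 K.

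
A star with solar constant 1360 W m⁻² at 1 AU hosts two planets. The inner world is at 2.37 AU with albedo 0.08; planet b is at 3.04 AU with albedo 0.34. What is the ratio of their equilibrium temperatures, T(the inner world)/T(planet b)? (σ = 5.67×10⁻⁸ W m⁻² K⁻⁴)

T₁/T₂ ≈ 1.231

T_eq = [S₀(1−A)/(4σd²)]^(1/4), so T ∝ (1−A)^(1/4) / √d.
T₁ = [1360×0.92/(4×5.67×10⁻⁸×2.37²)]^(1/4) = 177.03 K.
T₂ = [1360×0.66/(4×5.67×10⁻⁸×3.04²)]^(1/4) = 143.85 K.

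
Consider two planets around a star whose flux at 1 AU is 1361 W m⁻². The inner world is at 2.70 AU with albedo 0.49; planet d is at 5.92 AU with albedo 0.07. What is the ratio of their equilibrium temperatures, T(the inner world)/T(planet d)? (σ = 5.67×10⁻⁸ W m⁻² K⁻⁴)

T₁/T₂ ≈ 1.274

T_eq = [S₀(1−A)/(4σd²)]^(1/4), so T ∝ (1−A)^(1/4) / √d.
T₁ = [1361×0.51/(4×5.67×10⁻⁸×2.70²)]^(1/4) = 143.14 K.
T₂ = [1361×0.93/(4×5.67×10⁻⁸×5.92²)]^(1/4) = 112.33 K.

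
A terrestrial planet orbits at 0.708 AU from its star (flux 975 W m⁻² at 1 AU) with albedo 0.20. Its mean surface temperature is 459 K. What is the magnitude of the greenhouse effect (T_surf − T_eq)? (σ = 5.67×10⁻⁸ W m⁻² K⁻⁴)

S = 975/0.708² = 1945 W m⁻².
T_eq = [S(1−A)/(4σ)]^(1/4) = [1945×0.80/(4×5.67×10⁻⁸)]^(1/4) = 287.8 K.
ΔT = T_surf − T_eq = 459 − 287.8.

ΔT ≈ 171.2 K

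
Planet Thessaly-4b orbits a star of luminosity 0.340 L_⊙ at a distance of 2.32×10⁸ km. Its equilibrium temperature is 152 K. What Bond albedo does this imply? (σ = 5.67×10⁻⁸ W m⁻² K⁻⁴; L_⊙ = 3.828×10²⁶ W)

d = 2.32×10⁸ km = 2.32×10¹¹ m.
L = 0.340 × 3.828×10²⁶ = 1.30×10²⁶ W.
Flux: S = L/(4πd²) = 1.30×10²⁶/(4π×(2.32×10¹¹)²) = 192 W m⁻².
From T_eq⁴ = S(1−A)/(4σ): 1−A = 4σT_eq⁴/S.
1−A = 4 × 5.67×10⁻⁸ × (152)⁴ / 192 = 0.629.

A ≈ 0.37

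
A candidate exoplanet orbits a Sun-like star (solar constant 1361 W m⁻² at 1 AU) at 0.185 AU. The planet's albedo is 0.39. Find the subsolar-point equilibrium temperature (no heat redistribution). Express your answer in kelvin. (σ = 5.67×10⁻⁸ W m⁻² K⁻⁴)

Flux at 0.185 AU: S = 1361/0.185² = 3.98×10⁴ W m⁻².
At the subsolar point the surface absorbs S(1−A) and emits σT⁴ per unit area — no factor of 4, since only the local patch is in balance.
T = [3.98×10⁴ × 0.61 / 5.67×10⁻⁸]^(1/4) = (4.28×10¹¹)^(1/4) = 809 K.

T_ss ≈ 809 K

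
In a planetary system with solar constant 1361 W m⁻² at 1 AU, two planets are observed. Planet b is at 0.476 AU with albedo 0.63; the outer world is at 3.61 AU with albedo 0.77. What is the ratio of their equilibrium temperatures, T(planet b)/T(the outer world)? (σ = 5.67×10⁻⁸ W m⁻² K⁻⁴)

T₁/T₂ ≈ 3.101

T_eq = [S₀(1−A)/(4σd²)]^(1/4), so T ∝ (1−A)^(1/4) / √d.
T₁ = [1361×0.37/(4×5.67×10⁻⁸×0.476²)]^(1/4) = 314.63 K.
T₂ = [1361×0.23/(4×5.67×10⁻⁸×3.61²)]^(1/4) = 101.45 K.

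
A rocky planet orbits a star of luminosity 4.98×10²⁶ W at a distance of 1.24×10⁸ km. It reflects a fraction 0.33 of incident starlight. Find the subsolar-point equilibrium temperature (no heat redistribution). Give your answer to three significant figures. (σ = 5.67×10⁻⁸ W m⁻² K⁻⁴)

T_ss ≈ 418 K

d = 1.24×10⁸ km = 1.24×10¹¹ m.
Flux: S = L/(4πd²) = 4.98×10²⁶/(4π×(1.24×10¹¹)²) = 2580 W m⁻².
At the subsolar point the surface absorbs S(1−A) and emits σT⁴ per unit area — no factor of 4, since only the local patch is in balance.
T = [2580 × 0.67 / 5.67×10⁻⁸]^(1/4) = (3.05×10¹⁰)^(1/4) = 418 K.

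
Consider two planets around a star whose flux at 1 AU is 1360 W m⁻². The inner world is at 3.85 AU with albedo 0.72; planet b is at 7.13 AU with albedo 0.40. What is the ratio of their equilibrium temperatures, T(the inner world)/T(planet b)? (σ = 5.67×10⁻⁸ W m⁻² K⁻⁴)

T_eq = [S₀(1−A)/(4σd²)]^(1/4), so T ∝ (1−A)^(1/4) / √d.
T₁ = [1360×0.28/(4×5.67×10⁻⁸×3.85²)]^(1/4) = 103.17 K.
T₂ = [1360×0.60/(4×5.67×10⁻⁸×7.13²)]^(1/4) = 91.72 K.

T₁/T₂ ≈ 1.125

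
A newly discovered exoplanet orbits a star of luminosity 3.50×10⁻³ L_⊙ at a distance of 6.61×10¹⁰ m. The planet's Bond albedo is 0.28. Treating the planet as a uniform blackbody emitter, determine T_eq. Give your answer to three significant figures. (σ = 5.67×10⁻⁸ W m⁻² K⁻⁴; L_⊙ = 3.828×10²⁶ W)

L = 3.50×10⁻³ × 3.828×10²⁶ = 1.34×10²⁴ W.
Flux: S = L/(4πd²) = 1.34×10²⁴/(4π×(6.61×10¹⁰)²) = 24.4 W m⁻².
Energy balance: absorbed = emitted ⇒ πR²·S(1−A) = 4πR²·σT_eq⁴, so T_eq⁴ = S(1−A)/(4σ).
T_eq = [24.4 × 0.72 / (4 × 5.67×10⁻⁸)]^(1/4) = (7.75×10⁷)^(1/4) = 93.8 K.

T_eq ≈ 93.8 K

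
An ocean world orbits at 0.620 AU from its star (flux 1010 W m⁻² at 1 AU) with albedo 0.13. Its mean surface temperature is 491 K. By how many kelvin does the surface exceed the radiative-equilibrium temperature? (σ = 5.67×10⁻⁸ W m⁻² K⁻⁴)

S = 1010/0.620² = 2627 W m⁻².
T_eq = [S(1−A)/(4σ)]^(1/4) = [2627×0.87/(4×5.67×10⁻⁸)]^(1/4) = 316.8 K.
ΔT = T_surf − T_eq = 491 − 316.8.

ΔT ≈ 174.2 K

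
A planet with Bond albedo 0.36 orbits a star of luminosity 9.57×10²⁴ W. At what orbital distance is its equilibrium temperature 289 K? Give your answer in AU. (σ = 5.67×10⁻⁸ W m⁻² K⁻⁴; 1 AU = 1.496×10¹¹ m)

d ≈ 0.117 AU

From T_eq⁴ = L(1−A)/(16πσd²): d = √[L(1−A)/(16πσT_eq⁴)].
d = √[9.57×10²⁴ × 0.64 / (16π × 5.67×10⁻⁸ × (289)⁴)] = 1.76×10¹⁰ m = 0.117 AU.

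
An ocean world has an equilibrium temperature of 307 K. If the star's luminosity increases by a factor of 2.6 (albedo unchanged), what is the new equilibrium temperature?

T_eq ≈ 390 K

T_eq ∝ L^(1/4) · d^(−1/2).
T′ = 307 × 2.6^(1/4) = 390 K.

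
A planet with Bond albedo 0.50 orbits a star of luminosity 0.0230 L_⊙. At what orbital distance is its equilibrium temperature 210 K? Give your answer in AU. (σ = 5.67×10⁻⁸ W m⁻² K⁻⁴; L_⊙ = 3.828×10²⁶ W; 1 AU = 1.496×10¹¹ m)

L = 0.0230 × 3.828×10²⁶ = 8.80×10²⁴ W.
From T_eq⁴ = L(1−A)/(16πσd²): d = √[L(1−A)/(16πσT_eq⁴)].
d = √[8.80×10²⁴ × 0.50 / (16π × 5.67×10⁻⁸ × (210)⁴)] = 2.82×10¹⁰ m = 0.188 AU.

d ≈ 0.188 AU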